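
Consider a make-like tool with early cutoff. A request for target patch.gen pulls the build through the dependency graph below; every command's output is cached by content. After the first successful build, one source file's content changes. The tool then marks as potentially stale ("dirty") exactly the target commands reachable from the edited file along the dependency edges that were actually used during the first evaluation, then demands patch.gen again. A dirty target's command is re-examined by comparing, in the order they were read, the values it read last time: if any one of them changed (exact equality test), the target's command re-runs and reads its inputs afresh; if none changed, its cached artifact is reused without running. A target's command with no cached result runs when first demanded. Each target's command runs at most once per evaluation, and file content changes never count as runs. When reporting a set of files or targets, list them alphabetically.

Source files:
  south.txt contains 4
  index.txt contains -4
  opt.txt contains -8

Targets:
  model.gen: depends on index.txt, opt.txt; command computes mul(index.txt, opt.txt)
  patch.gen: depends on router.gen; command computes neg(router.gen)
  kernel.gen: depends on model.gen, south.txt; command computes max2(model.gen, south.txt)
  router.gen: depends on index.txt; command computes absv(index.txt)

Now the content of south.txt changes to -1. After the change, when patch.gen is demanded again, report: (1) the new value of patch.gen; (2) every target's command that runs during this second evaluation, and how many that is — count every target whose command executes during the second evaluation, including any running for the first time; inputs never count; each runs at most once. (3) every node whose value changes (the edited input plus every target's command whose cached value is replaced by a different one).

Demanding patch.gen again yields -4.
0 target commands run: none.
The nodes whose values change: south.txt.
Note the shortcut — south.txt feeds only undemanded nodes, so no recomputation happens.

First demand of the output computes:
  router.gen = absv(-4) = 4
  patch.gen = neg(4) = -4

After the edit, cleaning proceeds:
  south.txt only reaches undemanded nodes; the second demand re-runs nothing.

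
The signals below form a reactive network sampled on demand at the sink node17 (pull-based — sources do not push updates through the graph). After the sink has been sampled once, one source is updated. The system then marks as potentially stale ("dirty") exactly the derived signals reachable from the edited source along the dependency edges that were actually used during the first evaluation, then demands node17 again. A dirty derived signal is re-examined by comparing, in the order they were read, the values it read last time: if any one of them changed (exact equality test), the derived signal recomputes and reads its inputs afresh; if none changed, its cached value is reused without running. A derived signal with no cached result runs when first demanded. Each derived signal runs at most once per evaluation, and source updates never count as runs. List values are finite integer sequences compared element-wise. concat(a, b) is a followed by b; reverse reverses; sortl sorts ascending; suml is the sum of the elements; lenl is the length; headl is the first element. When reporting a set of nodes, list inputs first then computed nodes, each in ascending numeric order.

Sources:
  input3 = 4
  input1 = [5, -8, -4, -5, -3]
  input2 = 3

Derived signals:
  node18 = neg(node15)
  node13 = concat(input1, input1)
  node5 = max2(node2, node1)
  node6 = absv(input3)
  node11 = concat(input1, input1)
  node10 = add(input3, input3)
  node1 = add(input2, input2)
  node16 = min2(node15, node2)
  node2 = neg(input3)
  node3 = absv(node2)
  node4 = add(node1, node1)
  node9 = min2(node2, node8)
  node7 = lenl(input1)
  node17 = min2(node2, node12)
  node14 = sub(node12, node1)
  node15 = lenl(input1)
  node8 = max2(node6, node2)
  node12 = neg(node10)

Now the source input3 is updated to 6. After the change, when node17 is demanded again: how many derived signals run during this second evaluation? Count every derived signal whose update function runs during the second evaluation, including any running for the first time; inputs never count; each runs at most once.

Initial pass — values computed on the first demand:
  node2 = neg(4) = -4
  node10 = add(4, 4) = 8
  node12 = neg(8) = -8
  node17 = min2(-4, -8) = -8

Second demand — change propagation:
  node2: re-runs because input3 4->6; new result -6.
  node10: re-runs because input3 4->6; input3 4->6; new result 12.
  node12: re-runs because node10 8->12; new result -12.
  node17: re-runs because node2 -4->-6; node12 -8->-12; new result -12.

Run set: node2, node10, node12, node17 (4 run).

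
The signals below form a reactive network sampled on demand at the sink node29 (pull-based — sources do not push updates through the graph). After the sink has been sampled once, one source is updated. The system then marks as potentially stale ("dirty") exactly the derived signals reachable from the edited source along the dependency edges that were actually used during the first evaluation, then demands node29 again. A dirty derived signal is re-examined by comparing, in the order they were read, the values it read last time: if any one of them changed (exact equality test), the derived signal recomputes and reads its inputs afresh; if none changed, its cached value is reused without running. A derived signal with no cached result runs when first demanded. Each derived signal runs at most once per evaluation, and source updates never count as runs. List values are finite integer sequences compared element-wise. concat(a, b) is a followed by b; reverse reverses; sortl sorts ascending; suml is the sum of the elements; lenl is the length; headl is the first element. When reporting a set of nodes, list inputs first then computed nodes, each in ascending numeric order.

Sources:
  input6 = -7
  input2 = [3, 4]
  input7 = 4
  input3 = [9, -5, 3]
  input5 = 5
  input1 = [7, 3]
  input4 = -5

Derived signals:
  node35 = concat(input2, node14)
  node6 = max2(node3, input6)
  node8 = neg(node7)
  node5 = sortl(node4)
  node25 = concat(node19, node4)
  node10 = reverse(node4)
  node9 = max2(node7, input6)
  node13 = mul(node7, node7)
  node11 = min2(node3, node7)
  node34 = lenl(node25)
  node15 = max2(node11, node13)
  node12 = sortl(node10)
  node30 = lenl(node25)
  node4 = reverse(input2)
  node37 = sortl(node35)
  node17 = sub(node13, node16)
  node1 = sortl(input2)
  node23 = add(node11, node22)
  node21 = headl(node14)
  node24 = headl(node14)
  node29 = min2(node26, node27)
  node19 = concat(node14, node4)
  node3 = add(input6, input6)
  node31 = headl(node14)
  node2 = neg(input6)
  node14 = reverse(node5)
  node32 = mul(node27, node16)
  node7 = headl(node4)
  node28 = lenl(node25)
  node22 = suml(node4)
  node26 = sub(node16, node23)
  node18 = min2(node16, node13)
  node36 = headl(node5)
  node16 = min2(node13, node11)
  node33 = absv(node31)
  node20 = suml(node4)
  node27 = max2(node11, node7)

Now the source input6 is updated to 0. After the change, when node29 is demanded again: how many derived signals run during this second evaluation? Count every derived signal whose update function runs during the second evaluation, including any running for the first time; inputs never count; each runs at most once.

Run set: node3, node11, node16, node23, node26, node27 (6 run).
The important point: at node29 every value read last time is unchanged, so the dirty flag clears without a run.

Initial pass — values computed on the first demand:
  node3 = add(-7, -7) = -14
  node4 = reverse([3, 4]) = [4, 3]
  node7 = headl([4, 3]) = 4
  node11 = min2(-14, 4) = -14
  node13 = mul(4, 4) = 16
  node16 = min2(16, -14) = -14
  node22 = suml([4, 3]) = 7
  node23 = add(-14, 7) = -7
  node26 = sub(-14, -7) = -7
  node27 = max2(-14, 4) = 4
  node29 = min2(-7, 4) = -7

Second demand — change propagation:
  node3: re-runs because input6 -7->0; input6 -7->0; new result 0.
  node11: re-runs because node3 -14->0; new result 0.
  node16: re-runs because node11 -14->0; new result 0.
  node23: re-runs because node11 -14->0; new result 7.
  node26: re-runs because node16 -14->0; node23 -7->7; new result -7 (unchanged).
  node27: re-runs because node11 -14->0; new result 4 (unchanged).
  node29: re-examined; everything it read last time is the same (node26 unchanged, node27 unchanged) — cache -7 kept, no run.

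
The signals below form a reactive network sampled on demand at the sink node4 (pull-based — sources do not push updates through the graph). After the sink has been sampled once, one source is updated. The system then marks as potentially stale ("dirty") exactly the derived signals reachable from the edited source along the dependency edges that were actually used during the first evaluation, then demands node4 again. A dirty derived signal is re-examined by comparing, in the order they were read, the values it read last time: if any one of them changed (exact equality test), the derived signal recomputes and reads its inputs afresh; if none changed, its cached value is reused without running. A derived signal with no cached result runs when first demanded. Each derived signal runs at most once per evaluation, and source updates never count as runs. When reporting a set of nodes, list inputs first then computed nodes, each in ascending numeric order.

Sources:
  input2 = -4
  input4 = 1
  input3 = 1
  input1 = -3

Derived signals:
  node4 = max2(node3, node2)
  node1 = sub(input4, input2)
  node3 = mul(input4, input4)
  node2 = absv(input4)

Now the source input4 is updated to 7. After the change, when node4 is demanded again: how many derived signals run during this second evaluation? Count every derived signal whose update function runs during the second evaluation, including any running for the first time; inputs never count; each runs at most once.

Initial pass — values computed on the first demand:
  node2 = absv(1) = 1
  node3 = mul(1, 1) = 1
  node4 = max2(1, 1) = 1

Second demand — change propagation:
  node2: re-runs because input4 1->7; new result 7.
  node3: re-runs because input4 1->7; input4 1->7; new result 49.
  node4: re-runs because node3 1->49; node2 1->7; new result 49.

Run set: node2, node3, node4 (3 run).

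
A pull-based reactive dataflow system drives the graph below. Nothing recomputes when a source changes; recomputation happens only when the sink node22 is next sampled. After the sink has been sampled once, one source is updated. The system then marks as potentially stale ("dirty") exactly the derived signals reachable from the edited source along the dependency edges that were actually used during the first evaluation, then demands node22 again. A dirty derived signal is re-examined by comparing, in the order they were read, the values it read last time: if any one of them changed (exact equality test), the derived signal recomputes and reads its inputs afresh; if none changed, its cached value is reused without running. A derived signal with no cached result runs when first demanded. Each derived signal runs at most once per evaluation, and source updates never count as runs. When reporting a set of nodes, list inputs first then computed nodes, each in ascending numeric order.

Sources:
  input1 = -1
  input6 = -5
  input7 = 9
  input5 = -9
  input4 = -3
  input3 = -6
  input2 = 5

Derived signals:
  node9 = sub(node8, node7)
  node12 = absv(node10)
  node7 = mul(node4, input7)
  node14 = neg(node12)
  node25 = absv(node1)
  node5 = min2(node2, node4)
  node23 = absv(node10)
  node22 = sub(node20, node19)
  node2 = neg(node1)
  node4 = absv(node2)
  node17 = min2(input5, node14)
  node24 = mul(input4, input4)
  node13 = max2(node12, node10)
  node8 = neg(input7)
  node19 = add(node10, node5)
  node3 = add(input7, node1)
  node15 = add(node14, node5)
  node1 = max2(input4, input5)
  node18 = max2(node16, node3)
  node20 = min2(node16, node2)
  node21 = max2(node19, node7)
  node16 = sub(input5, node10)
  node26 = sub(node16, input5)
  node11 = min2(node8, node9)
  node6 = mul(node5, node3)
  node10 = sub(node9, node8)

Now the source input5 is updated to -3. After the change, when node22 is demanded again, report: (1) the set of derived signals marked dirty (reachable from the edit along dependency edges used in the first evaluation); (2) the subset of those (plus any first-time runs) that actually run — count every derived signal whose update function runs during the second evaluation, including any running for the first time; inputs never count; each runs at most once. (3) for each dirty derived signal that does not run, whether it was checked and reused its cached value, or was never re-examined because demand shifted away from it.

Marked dirty: node1, node2, node4, node5, node7, node9, node10, node16, node19, node20, node22.
Derived signals that run: node1, node16, node20 — 3 in total.
Checked but reused from cache: node2, node4, node5, node7, node9, node10, node19, node22.
Key observation: the cutoff stops propagation at node2 — its inputs' values are unchanged, so it reuses its cache.

First evaluation (everything demanded from the output):
  node1 = max2(-3, -9) = -3
  node2 = neg(-3) = 3
  node4 = absv(3) = 3
  node5 = min2(3, 3) = 3
  node7 = mul(3, 9) = 27
  node8 = neg(9) = -9
  node9 = sub(-9, 27) = -36
  node10 = sub(-36, -9) = -27
  node16 = sub(-9, -27) = 18
  node19 = add(-27, 3) = -24
  node20 = min2(18, 3) = 3
  node22 = sub(3, -24) = 27

Propagation after the edit:
  node1: runs — input5 -9->-3; result -3 (same value as before).
  node2: checked — values it read are unchanged (node1 unchanged); reused cached 3 without running.
  node4: checked — values it read are unchanged (node2 unchanged); reused cached 3 without running.
  node5: checked — values it read are unchanged (node2 unchanged, node4 unchanged); reused cached 3 without running.
  node7: checked — values it read are unchanged (node4 unchanged, input7 unchanged); reused cached 27 without running.
  node9: checked — values it read are unchanged (node8 unchanged, node7 unchanged); reused cached -36 without running.
  node10: checked — values it read are unchanged (node9 unchanged, node8 unchanged); reused cached -27 without running.
  node16: runs — input5 -9->-3; result 24.
  node19: checked — values it read are unchanged (node10 unchanged, node5 unchanged); reused cached -24 without running.
  node20: runs — node16 18->24; result 3 (same value as before).
  node22: checked — values it read are unchanged (node20 unchanged, node19 unchanged); reused cached 27 without running.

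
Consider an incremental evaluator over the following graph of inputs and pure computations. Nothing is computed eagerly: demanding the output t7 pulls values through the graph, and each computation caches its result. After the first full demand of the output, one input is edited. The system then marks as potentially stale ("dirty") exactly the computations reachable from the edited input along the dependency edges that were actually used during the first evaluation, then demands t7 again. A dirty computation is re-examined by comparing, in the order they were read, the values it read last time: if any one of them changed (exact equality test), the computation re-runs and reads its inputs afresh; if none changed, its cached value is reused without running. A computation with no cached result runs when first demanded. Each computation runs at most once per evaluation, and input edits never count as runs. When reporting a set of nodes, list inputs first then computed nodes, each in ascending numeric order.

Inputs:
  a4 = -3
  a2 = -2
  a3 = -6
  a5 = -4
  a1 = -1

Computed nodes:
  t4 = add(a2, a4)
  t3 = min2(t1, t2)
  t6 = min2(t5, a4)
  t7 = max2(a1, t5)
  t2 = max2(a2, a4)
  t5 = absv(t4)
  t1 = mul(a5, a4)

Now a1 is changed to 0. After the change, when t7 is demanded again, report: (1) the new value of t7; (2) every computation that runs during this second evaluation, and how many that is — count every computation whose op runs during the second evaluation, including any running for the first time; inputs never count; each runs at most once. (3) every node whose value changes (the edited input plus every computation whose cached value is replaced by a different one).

t7 now evaluates to 5.
Run set: t7 (1 run).
Changed values: a1.

Initial pass — values computed on the first demand:
  t4 = add(-2, -3) = -5
  t5 = absv(-5) = 5
  t7 = max2(-1, 5) = 5

Second demand — change propagation:
  t7: re-runs because a1 -1->0; new result 5 (unchanged).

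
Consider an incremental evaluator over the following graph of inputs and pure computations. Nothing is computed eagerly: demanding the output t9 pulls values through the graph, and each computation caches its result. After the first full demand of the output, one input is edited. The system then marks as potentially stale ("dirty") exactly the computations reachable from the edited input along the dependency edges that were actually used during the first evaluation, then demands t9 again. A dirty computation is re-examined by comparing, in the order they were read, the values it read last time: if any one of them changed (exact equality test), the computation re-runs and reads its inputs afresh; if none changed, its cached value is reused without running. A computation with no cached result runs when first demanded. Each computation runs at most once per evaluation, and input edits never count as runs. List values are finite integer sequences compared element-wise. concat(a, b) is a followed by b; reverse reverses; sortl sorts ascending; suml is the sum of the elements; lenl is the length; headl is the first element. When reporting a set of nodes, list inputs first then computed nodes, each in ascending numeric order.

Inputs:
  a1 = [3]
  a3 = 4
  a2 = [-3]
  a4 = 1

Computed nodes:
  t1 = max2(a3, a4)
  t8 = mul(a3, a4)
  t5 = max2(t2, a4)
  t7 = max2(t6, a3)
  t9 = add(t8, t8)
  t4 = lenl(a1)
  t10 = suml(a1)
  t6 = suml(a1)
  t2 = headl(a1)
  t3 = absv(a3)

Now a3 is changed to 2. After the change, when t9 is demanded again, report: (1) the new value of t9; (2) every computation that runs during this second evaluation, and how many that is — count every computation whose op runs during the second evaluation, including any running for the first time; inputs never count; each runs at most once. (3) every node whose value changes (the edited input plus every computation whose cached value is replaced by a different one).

t9 now evaluates to 4.
Run set: t8, t9 (2 run).
Changed values: a3, t8, t9.

Initial pass — values computed on the first demand:
  t8 = mul(4, 1) = 4
  t9 = add(4, 4) = 8

Second demand — change propagation:
  t8: re-runs because a3 4->2; new result 2.
  t9: re-runs because t8 4->2; t8 4->2; new result 4.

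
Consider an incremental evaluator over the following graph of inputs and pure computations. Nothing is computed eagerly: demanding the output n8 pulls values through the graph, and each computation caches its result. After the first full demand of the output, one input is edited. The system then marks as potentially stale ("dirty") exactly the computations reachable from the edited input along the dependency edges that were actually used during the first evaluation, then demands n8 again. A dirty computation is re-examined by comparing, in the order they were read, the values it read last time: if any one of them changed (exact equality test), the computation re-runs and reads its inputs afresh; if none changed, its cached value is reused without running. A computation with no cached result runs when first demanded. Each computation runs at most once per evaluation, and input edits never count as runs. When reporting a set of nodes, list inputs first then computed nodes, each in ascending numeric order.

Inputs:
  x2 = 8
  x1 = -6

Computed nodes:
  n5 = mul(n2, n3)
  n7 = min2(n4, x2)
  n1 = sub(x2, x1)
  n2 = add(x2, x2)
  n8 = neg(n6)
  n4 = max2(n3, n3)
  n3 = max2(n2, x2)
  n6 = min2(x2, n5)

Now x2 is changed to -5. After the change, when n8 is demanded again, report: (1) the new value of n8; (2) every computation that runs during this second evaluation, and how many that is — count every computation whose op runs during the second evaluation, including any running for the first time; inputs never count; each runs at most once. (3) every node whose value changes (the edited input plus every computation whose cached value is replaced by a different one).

Initial pass — values computed on the first demand:
  n2 = add(8, 8) = 16
  n3 = max2(16, 8) = 16
  n5 = mul(16, 16) = 256
  n6 = min2(8, 256) = 8
  n8 = neg(8) = -8

Second demand — change propagation:
  n2: re-runs because x2 8->-5; x2 8->-5; new result -10.
  n3: re-runs because n2 16->-10; x2 8->-5; new result -5.
  n5: re-runs because n2 16->-10; n3 16->-5; new result 50.
  n6: re-runs because x2 8->-5; n5 256->50; new result -5.
  n8: re-runs because n6 8->-5; new result 5.

n8 now evaluates to 5.
Run set: n2, n3, n5, n6, n8 (5 run).
Changed values: x2, n2, n3, n5, n6, n8.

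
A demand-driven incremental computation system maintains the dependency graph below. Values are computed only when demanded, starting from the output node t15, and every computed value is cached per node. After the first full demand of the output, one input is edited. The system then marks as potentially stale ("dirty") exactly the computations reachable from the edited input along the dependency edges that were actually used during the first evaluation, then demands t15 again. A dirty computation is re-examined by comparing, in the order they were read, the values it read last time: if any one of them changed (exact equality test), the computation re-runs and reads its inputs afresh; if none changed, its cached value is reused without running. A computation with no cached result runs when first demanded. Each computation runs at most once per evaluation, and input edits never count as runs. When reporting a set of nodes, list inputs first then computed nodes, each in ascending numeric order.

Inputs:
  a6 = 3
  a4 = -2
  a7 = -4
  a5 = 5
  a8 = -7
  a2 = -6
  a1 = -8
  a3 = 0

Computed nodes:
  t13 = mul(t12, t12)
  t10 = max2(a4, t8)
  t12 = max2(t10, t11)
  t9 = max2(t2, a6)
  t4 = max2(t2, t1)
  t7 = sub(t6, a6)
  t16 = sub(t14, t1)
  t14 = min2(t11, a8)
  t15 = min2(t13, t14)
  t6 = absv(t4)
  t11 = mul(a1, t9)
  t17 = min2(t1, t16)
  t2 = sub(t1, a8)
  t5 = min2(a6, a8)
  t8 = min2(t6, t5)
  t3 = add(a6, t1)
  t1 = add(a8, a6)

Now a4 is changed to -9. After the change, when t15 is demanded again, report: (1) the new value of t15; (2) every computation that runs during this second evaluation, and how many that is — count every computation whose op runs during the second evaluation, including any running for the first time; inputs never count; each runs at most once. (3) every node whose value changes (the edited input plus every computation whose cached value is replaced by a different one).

New value of t15: -24.
Computations that run: t10, t12, t13, t15 — 4 in total.
Values that change: a4, t10, t12, t13.

First evaluation (everything demanded from the output):
  t1 = add(-7, 3) = -4
  t2 = sub(-4, -7) = 3
  t4 = max2(3, -4) = 3
  t5 = min2(3, -7) = -7
  t6 = absv(3) = 3
  t8 = min2(3, -7) = -7
  t9 = max2(3, 3) = 3
  t10 = max2(-2, -7) = -2
  t11 = mul(-8, 3) = -24
  t12 = max2(-2, -24) = -2
  t13 = mul(-2, -2) = 4
  t14 = min2(-24, -7) = -24
  t15 = min2(4, -24) = -24

Propagation after the edit:
  t10: runs — a4 -2->-9; result -7.
  t12: runs — t10 -2->-7; result -7.
  t13: runs — t12 -2->-7; t12 -2->-7; result 49.
  t15: runs — t13 4->49; result -24 (same value as before).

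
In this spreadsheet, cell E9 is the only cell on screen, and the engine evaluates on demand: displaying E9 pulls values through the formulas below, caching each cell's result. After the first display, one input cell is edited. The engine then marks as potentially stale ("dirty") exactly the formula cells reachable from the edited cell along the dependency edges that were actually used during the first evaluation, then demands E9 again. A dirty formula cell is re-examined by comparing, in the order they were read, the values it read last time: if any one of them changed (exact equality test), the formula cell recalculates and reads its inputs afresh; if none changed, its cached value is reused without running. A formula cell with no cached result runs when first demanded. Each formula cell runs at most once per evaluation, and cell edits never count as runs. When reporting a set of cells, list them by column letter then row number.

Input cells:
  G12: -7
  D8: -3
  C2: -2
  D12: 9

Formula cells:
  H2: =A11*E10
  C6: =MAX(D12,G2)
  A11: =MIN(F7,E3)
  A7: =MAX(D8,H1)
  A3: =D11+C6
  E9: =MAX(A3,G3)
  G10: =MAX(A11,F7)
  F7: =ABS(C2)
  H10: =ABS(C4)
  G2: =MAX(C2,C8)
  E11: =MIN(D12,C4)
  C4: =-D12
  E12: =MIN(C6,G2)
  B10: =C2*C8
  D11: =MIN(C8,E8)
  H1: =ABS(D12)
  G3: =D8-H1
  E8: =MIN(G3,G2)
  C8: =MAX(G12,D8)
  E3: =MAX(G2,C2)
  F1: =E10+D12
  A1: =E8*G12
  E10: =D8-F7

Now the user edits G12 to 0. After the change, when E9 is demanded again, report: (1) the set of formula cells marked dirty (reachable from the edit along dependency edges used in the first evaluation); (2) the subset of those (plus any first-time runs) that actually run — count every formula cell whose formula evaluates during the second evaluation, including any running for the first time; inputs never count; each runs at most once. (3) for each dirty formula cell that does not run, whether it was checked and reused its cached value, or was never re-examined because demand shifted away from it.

Dirty set: A3, C6, C8, D11, E8, E9, G2.
Run set: C6, C8, D11, E8, G2 (5 run).
Re-examined without running (cache reused): A3, E9.
The important point: at A3 every value read last time is unchanged, so the dirty flag clears without a run.

Initial pass — values computed on the first demand:
  C8 = MAX(-7, -3) = -3
  G2 = MAX(-2, -3) = -2
  C6 = MAX(9, -2) = 9
  H1 = ABS(9) = 9
  G3 = -3 - 9 = -12
  E8 = MIN(-12, -2) = -12
  D11 = MIN(-3, -12) = -12
  A3 = -12 + 9 = -3
  E9 = MAX(-3, -12) = -3

Second demand — change propagation:
  C8: re-runs because G12 -7->0; new result 0.
  G2: re-runs because C8 -3->0; new result 0.
  C6: re-runs because G2 -2->0; new result 9 (unchanged).
  E8: re-runs because G2 -2->0; new result -12 (unchanged).
  D11: re-runs because C8 -3->0; new result -12 (unchanged).
  A3: re-examined; everything it read last time is the same (D11 unchanged, C6 unchanged) — cache -3 kept, no run.
  E9: re-examined; everything it read last time is the same (A3 unchanged, G3 unchanged) — cache -3 kept, no run.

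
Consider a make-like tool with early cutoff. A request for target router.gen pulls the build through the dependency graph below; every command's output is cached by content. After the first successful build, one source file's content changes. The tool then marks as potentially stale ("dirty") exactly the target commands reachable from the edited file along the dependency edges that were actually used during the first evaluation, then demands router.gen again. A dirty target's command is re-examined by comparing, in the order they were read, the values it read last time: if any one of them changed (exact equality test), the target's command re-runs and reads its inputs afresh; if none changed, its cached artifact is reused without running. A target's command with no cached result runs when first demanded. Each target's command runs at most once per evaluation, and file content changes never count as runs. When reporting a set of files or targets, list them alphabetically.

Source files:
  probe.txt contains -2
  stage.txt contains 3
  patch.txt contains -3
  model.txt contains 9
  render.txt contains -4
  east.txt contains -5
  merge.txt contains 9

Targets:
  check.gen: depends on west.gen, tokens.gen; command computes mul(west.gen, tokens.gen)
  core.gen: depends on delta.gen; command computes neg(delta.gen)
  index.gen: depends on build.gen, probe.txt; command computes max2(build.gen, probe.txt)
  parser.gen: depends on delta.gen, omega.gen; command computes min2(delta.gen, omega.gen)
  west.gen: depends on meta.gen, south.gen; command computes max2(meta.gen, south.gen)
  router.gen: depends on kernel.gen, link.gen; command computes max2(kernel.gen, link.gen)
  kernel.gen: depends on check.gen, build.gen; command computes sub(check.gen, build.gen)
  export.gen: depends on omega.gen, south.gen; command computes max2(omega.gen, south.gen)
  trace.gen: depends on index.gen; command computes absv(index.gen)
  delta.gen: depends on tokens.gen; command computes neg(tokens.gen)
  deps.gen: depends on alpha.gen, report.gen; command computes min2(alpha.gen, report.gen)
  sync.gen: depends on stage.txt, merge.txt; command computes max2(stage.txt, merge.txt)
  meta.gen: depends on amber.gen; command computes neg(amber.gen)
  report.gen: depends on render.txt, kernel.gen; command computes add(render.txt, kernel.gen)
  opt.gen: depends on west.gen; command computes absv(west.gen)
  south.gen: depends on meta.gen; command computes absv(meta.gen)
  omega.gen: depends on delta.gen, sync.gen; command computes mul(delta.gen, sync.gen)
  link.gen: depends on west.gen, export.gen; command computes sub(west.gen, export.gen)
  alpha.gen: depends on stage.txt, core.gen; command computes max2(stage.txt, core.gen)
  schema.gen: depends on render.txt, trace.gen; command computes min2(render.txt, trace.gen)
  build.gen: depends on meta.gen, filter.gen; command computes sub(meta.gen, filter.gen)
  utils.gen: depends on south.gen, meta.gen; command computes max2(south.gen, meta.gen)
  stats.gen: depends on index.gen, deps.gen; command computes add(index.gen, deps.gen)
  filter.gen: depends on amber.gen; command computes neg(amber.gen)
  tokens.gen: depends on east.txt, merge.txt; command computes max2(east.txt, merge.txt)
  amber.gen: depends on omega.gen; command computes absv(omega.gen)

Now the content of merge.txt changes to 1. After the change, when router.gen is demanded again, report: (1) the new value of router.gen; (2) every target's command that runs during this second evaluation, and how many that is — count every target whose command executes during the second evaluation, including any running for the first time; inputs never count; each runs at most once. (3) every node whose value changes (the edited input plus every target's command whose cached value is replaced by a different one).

Demanding router.gen again yields 3.
15 target commands run: amber.gen, build.gen, check.gen, delta.gen, export.gen, filter.gen, kernel.gen, link.gen, meta.gen, omega.gen, router.gen, south.gen, sync.gen, tokens.gen, west.gen.
The nodes whose values change: amber.gen, check.gen, delta.gen, export.gen, filter.gen, kernel.gen, merge.txt, meta.gen, omega.gen, router.gen, south.gen, sync.gen, tokens.gen, west.gen.

First demand of the output computes:
  sync.gen = max2(3, 9) = 9
  tokens.gen = max2(-5, 9) = 9
  delta.gen = neg(9) = -9
  omega.gen = mul(-9, 9) = -81
  amber.gen = absv(-81) = 81
  filter.gen = neg(81) = -81
  meta.gen = neg(81) = -81
  build.gen = sub(-81, -81) = 0
  south.gen = absv(-81) = 81
  export.gen = max2(-81, 81) = 81
  west.gen = max2(-81, 81) = 81
  check.gen = mul(81, 9) = 729
  kernel.gen = sub(729, 0) = 729
  link.gen = sub(81, 81) = 0
  router.gen = max2(729, 0) = 729

After the edit, cleaning proceeds:
  sync.gen: a read changed (merge.txt 9->1) — executes, giving 3.
  tokens.gen: a read changed (merge.txt 9->1) — executes, giving 1.
  delta.gen: a read changed (tokens.gen 9->1) — executes, giving -1.
  omega.gen: a read changed (delta.gen -9->-1; sync.gen 9->3) — executes, giving -3.
  amber.gen: a read changed (omega.gen -81->-3) — executes, giving 3.
  filter.gen: a read changed (amber.gen 81->3) — executes, giving -3.
  meta.gen: a read changed (amber.gen 81->3) — executes, giving -3.
  build.gen: a read changed (meta.gen -81->-3; filter.gen -81->-3) — executes, giving 0 — identical to its old value.
  south.gen: a read changed (meta.gen -81->-3) — executes, giving 3.
  export.gen: a read changed (omega.gen -81->-3; south.gen 81->3) — executes, giving 3.
  west.gen: a read changed (meta.gen -81->-3; south.gen 81->3) — executes, giving 3.
  check.gen: a read changed (west.gen 81->3; tokens.gen 9->1) — executes, giving 3.
  kernel.gen: a read changed (check.gen 729->3) — executes, giving 3.
  link.gen: a read changed (west.gen 81->3; export.gen 81->3) — executes, giving 0 — identical to its old value.
  router.gen: a read changed (kernel.gen 729->3) — executes, giving 3.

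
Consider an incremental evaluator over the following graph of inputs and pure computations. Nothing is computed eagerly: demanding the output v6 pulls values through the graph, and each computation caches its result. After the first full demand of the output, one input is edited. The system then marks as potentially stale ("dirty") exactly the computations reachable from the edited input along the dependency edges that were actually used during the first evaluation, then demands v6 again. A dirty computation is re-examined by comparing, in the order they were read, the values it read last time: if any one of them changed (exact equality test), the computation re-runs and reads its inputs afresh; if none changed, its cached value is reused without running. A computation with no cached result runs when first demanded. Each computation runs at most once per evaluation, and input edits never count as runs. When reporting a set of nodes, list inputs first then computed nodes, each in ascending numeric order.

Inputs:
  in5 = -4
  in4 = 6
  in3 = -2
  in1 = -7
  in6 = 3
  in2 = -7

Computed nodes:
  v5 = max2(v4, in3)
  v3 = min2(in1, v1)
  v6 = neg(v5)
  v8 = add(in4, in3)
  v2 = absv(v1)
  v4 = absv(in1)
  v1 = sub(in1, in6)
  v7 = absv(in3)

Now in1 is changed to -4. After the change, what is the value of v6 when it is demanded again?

v6 now evaluates to -4.

Initial pass — values computed on the first demand:
  v4 = absv(-7) = 7
  v5 = max2(7, -2) = 7
  v6 = neg(7) = -7

Second demand — change propagation:
  v4: re-runs because in1 -7->-4; new result 4.
  v5: re-runs because v4 7->4; new result 4.
  v6: re-runs because v5 7->4; new result -4.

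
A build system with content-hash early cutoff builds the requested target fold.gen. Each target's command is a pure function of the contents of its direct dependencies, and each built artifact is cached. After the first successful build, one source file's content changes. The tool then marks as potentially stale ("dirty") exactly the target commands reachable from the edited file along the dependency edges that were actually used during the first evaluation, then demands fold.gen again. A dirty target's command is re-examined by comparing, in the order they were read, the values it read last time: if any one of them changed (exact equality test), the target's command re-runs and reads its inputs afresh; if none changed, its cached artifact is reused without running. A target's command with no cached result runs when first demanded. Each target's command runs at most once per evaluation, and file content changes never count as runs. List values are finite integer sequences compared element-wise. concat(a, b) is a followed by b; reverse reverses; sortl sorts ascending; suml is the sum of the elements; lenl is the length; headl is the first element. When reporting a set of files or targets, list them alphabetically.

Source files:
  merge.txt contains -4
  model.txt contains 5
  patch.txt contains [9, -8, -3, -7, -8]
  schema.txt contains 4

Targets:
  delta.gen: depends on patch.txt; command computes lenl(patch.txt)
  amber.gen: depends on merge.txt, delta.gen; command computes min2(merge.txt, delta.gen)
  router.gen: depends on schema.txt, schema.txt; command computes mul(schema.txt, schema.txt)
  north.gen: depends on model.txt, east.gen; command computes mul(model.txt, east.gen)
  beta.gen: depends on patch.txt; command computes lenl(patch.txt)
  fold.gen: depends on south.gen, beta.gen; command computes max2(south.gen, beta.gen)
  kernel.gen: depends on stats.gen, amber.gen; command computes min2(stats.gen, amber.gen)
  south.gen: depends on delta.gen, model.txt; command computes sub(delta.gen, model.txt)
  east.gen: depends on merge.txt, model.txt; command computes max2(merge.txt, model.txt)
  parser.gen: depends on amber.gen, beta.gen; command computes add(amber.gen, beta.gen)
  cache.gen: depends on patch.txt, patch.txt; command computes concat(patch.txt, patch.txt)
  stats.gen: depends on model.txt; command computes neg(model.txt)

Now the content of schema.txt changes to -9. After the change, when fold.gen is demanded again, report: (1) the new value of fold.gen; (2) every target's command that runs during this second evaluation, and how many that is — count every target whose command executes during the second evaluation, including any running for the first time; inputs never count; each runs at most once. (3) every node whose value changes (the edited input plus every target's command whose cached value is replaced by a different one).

New value of fold.gen: 5.
Target commands that run: none — 0 in total.
Values that change: schema.txt.
Key observation: schema.txt is never demanded by the output, so the edit triggers no recomputation at all.

First evaluation (everything demanded from the output):
  beta.gen = lenl([9, -8, -3, -7, -8]) = 5
  delta.gen = lenl([9, -8, -3, -7, -8]) = 5
  south.gen = sub(5, 5) = 0
  fold.gen = max2(0, 5) = 5

Propagation after the edit:
  schema.txt feeds no computation that the output demands — nothing is marked dirty and nothing runs.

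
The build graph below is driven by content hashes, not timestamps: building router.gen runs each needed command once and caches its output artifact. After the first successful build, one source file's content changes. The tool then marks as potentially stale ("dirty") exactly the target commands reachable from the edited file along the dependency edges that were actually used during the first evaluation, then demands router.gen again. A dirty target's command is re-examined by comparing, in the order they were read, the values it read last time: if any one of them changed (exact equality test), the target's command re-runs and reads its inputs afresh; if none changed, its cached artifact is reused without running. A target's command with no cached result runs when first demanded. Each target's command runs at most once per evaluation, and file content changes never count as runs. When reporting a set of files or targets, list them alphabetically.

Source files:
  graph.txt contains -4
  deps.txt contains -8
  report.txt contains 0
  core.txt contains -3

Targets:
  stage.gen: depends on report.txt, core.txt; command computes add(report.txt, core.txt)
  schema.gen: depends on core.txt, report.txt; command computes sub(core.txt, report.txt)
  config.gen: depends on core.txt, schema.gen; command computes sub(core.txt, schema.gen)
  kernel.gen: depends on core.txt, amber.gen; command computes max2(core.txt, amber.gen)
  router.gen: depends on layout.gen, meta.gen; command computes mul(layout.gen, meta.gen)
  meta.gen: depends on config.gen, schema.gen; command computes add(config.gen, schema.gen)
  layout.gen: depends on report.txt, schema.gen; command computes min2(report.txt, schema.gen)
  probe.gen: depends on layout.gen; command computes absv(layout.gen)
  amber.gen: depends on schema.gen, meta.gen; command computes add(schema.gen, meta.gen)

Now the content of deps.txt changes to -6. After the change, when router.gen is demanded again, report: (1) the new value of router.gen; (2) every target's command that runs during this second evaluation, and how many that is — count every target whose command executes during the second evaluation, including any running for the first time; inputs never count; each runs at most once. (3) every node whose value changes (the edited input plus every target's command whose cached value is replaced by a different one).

Initial pass — values computed on the first demand:
  schema.gen = sub(-3, 0) = -3
  config.gen = sub(-3, -3) = 0
  layout.gen = min2(0, -3) = -3
  meta.gen = add(0, -3) = -3
  router.gen = mul(-3, -3) = 9

Second demand — change propagation:
  no demanded computation ever read deps.txt, so the edit dirties nothing and nothing runs.

The important point: nothing the output needs ever reads deps.txt, so the edit is invisible to it.

router.gen now evaluates to 9.
Run set: none (0 run).
Changed values: deps.txt.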